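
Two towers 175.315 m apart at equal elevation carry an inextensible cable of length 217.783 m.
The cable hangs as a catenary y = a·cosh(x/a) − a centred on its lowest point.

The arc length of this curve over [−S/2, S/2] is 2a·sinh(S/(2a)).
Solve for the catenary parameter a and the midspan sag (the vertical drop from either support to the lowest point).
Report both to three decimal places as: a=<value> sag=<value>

a=75.217 sag=57.127

seed: a₀ = √(S³/(24(L−S))) = √(175.315³/(24·42.468)) = 72.709656
iter 1: u=1.205583  f(a)=+3.195e+00  f'(a)=-1.347e+00  a ← 72.709656 − (+3.195e+00/-1.347e+00) = 75.081757
iter 2: u=1.167494  f(a)=+1.630e-01  f'(a)=-1.213e+00  a ← 75.081757 − (+1.630e-01/-1.213e+00) = 75.216186
iter 3: u=1.165407  f(a)=+4.749e-04  f'(a)=-1.206e+00  a ← 75.216186 − (+4.749e-04/-1.206e+00) = 75.216580
iter 4: u=1.165401  f(a)=+4.056e-09  f'(a)=-1.206e+00  a ← 75.216580 − (+4.056e-09/-1.206e+00) = 75.216580
iter 5: u=1.165401  f(a)=-5.684e-14  f'(a)=-1.206e+00  a ← 75.216580 − (-5.684e-14/-1.206e+00) = 75.216580
converged: |Δa| < 1e-12 after 5 iterations
sag = a·(cosh(S/(2a)) − 1) = 75.216580·(cosh(1.165401) − 1) = 57.127262
T_max/T_min = cosh(S/(2a)) = 1.759504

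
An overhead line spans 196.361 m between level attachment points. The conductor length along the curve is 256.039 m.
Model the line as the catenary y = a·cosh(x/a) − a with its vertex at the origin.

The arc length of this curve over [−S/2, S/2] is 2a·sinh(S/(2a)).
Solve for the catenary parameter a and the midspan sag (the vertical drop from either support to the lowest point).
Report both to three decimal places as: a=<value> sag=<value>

seed: a₀ = √(S³/(24(L−S))) = √(196.361³/(24·59.678)) = 72.705975
iter 1: u=1.350377  f(a)=+5.684e+00  f'(a)=-1.961e+00  a ← 72.705975 − (+5.684e+00/-1.961e+00) = 75.604035
iter 2: u=1.298615  f(a)=+3.575e-01  f'(a)=-1.722e+00  a ← 75.604035 − (+3.575e-01/-1.722e+00) = 75.811695
iter 3: u=1.295057  f(a)=+1.624e-03  f'(a)=-1.706e+00  a ← 75.811695 − (+1.624e-03/-1.706e+00) = 75.812648
iter 4: u=1.295041  f(a)=+3.387e-08  f'(a)=-1.706e+00  a ← 75.812648 − (+3.387e-08/-1.706e+00) = 75.812648
iter 5: u=1.295041  f(a)=+5.684e-14  f'(a)=-1.706e+00  a ← 75.812648 − (+5.684e-14/-1.706e+00) = 75.812648
converged: |Δa| < 1e-12 after 5 iterations
sag = a·(cosh(S/(2a)) − 1) = 75.812648·(cosh(1.295041) − 1) = 72.970920
T_max/T_min = cosh(S/(2a)) = 1.962516

a=75.813 sag=72.971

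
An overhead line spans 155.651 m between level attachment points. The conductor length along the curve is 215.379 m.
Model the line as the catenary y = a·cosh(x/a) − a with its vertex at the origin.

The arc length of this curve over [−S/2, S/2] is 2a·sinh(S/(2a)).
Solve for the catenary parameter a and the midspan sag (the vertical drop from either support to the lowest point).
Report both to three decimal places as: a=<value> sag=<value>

a=54.015 sag=66.462

seed: a₀ = √(S³/(24(L−S))) = √(155.651³/(24·59.728)) = 51.290067
iter 1: u=1.517360  f(a)=+7.265e+00  f'(a)=-2.911e+00  a ← 51.290067 − (+7.265e+00/-2.911e+00) = 53.785553
iter 2: u=1.446959  f(a)=+5.639e-01  f'(a)=-2.475e+00  a ← 53.785553 − (+5.639e-01/-2.475e+00) = 54.013346
iter 3: u=1.440857  f(a)=+4.029e-03  f'(a)=-2.440e+00  a ← 54.013346 − (+4.029e-03/-2.440e+00) = 54.014997
iter 4: u=1.440813  f(a)=+2.089e-07  f'(a)=-2.440e+00  a ← 54.014997 − (+2.089e-07/-2.440e+00) = 54.014997
iter 5: u=1.440813  f(a)=+0.000e+00  f'(a)=-2.440e+00  a ← 54.014997 − (+0.000e+00/-2.440e+00) = 54.014997
converged: |Δa| < 1e-12 after 5 iterations
sag = a·(cosh(S/(2a)) − 1) = 54.014997·(cosh(1.440813) − 1) = 66.461757
T_max/T_min = cosh(S/(2a)) = 2.230432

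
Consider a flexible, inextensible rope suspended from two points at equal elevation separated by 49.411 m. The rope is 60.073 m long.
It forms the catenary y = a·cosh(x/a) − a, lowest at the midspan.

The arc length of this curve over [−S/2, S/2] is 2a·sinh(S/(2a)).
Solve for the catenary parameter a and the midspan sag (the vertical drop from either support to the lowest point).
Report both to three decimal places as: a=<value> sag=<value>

a=22.383 sag=15.076

seed: a₀ = √(S³/(24(L−S))) = √(49.411³/(24·10.662)) = 21.712534
iter 1: u=1.137845  f(a)=+7.119e-01  f'(a)=-1.115e+00  a ← 21.712534 − (+7.119e-01/-1.115e+00) = 22.350816
iter 2: u=1.105351  f(a)=+3.260e-02  f'(a)=-1.015e+00  a ← 22.350816 − (+3.260e-02/-1.015e+00) = 22.382922
iter 3: u=1.103766  f(a)=+7.561e-05  f'(a)=-1.011e+00  a ← 22.382922 − (+7.561e-05/-1.011e+00) = 22.382997
iter 4: u=1.103762  f(a)=+4.089e-10  f'(a)=-1.011e+00  a ← 22.382997 − (+4.089e-10/-1.011e+00) = 22.382997
iter 5: u=1.103762  f(a)=+2.132e-14  f'(a)=-1.011e+00  a ← 22.382997 − (+2.132e-14/-1.011e+00) = 22.382997
converged: |Δa| < 1e-12 after 5 iterations
sag = a·(cosh(S/(2a)) − 1) = 22.382997·(cosh(1.103762) − 1) = 15.076179
T_max/T_min = cosh(S/(2a)) = 1.673555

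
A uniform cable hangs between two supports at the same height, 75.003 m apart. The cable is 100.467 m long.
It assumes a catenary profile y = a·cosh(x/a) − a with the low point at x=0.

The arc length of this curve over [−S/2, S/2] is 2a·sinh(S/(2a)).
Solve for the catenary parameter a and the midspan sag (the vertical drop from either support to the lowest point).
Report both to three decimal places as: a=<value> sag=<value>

a=27.521 sag=29.757

seed: a₀ = √(S³/(24(L−S))) = √(75.003³/(24·25.464)) = 26.275381
iter 1: u=1.427249  f(a)=+2.723e+00  f'(a)=-2.363e+00  a ← 26.275381 − (+2.723e+00/-2.363e+00) = 27.427767
iter 2: u=1.367282  f(a)=+1.894e-01  f'(a)=-2.045e+00  a ← 27.427767 − (+1.894e-01/-2.045e+00) = 27.520391
iter 3: u=1.362681  f(a)=+1.068e-03  f'(a)=-2.022e+00  a ← 27.520391 − (+1.068e-03/-2.022e+00) = 27.520919
iter 4: u=1.362654  f(a)=+3.434e-08  f'(a)=-2.022e+00  a ← 27.520919 − (+3.434e-08/-2.022e+00) = 27.520919
iter 5: u=1.362654  f(a)=+1.421e-14  f'(a)=-2.022e+00  a ← 27.520919 − (+1.421e-14/-2.022e+00) = 27.520919
converged: |Δa| < 1e-12 after 5 iterations
sag = a·(cosh(S/(2a)) − 1) = 27.520919·(cosh(1.362654) − 1) = 29.757397
T_max/T_min = cosh(S/(2a)) = 2.081265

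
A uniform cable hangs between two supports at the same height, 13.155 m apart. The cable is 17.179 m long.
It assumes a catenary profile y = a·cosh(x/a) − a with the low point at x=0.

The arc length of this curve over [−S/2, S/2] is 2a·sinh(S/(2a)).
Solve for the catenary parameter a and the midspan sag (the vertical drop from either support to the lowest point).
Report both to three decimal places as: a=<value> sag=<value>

a=5.064 sag=4.907

seed: a₀ = √(S³/(24(L−S))) = √(13.155³/(24·4.024)) = 4.855139
iter 1: u=1.354750  f(a)=+3.858e-01  f'(a)=-1.982e+00  a ← 4.855139 − (+3.858e-01/-1.982e+00) = 5.049756
iter 2: u=1.302538  f(a)=+2.441e-02  f'(a)=-1.739e+00  a ← 5.049756 − (+2.441e-02/-1.739e+00) = 5.063795
iter 3: u=1.298927  f(a)=+1.123e-04  f'(a)=-1.723e+00  a ← 5.063795 − (+1.123e-04/-1.723e+00) = 5.063861
iter 4: u=1.298910  f(a)=+2.402e-09  f'(a)=-1.723e+00  a ← 5.063861 − (+2.402e-09/-1.723e+00) = 5.063861
iter 5: u=1.298910  f(a)=-3.553e-15  f'(a)=-1.723e+00  a ← 5.063861 − (-3.553e-15/-1.723e+00) = 5.063861
converged: |Δa| < 1e-12 after 5 iterations
sag = a·(cosh(S/(2a)) − 1) = 5.063861·(cosh(1.298910) − 1) = 4.907207
T_max/T_min = cosh(S/(2a)) = 1.969064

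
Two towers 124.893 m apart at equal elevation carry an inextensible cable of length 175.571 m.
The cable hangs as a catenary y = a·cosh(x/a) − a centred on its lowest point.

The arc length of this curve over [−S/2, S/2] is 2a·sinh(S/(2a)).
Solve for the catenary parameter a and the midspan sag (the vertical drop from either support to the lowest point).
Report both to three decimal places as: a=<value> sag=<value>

a=42.260 sag=55.168

seed: a₀ = √(S³/(24(L−S))) = √(124.893³/(24·50.678)) = 40.021355
iter 1: u=1.560329  f(a)=+6.539e+00  f'(a)=-3.205e+00  a ← 40.021355 − (+6.539e+00/-3.205e+00) = 42.061484
iter 2: u=1.484648  f(a)=+5.333e-01  f'(a)=-2.702e+00  a ← 42.061484 − (+5.333e-01/-2.702e+00) = 42.258851
iter 3: u=1.477714  f(a)=+4.243e-03  f'(a)=-2.659e+00  a ← 42.258851 − (+4.243e-03/-2.659e+00) = 42.260447
iter 4: u=1.477658  f(a)=+2.732e-07  f'(a)=-2.659e+00  a ← 42.260447 − (+2.732e-07/-2.659e+00) = 42.260447
iter 5: u=1.477658  f(a)=+5.684e-14  f'(a)=-2.659e+00  a ← 42.260447 − (+5.684e-14/-2.659e+00) = 42.260447
converged: |Δa| < 1e-12 after 5 iterations
sag = a·(cosh(S/(2a)) − 1) = 42.260447·(cosh(1.477658) − 1) = 55.167677
T_max/T_min = cosh(S/(2a)) = 2.305421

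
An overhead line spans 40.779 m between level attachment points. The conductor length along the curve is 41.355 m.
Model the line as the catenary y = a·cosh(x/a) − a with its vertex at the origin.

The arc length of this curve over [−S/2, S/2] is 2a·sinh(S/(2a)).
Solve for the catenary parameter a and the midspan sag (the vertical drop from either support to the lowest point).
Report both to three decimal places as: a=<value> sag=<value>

seed: a₀ = √(S³/(24(L−S))) = √(40.779³/(24·0.576)) = 70.038687
iter 1: u=0.291118  f(a)=+2.446e-03  f'(a)=-1.659e-02  a ← 70.038687 − (+2.446e-03/-1.659e-02) = 70.186127
iter 2: u=0.290506  f(a)=+7.744e-06  f'(a)=-1.648e-02  a ← 70.186127 − (+7.744e-06/-1.648e-02) = 70.186597
iter 3: u=0.290504  f(a)=+7.821e-11  f'(a)=-1.648e-02  a ← 70.186597 − (+7.821e-11/-1.648e-02) = 70.186597
iter 4: u=0.290504  f(a)=-7.105e-15  f'(a)=-1.648e-02  a ← 70.186597 − (-7.105e-15/-1.648e-02) = 70.186597
converged: |Δa| < 1e-12 after 4 iterations
sag = a·(cosh(S/(2a)) − 1) = 70.186597·(cosh(0.290504) − 1) = 2.982504
T_max/T_min = cosh(S/(2a)) = 1.042494

a=70.187 sag=2.983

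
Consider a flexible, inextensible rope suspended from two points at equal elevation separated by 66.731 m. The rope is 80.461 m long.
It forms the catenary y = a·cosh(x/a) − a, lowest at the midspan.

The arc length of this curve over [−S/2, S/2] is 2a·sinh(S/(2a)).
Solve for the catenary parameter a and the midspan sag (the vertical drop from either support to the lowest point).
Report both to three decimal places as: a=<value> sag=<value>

seed: a₀ = √(S³/(24(L−S))) = √(66.731³/(24·13.730)) = 30.029670
iter 1: u=1.111084  f(a)=+8.728e-01  f'(a)=-1.032e+00  a ← 30.029670 − (+8.728e-01/-1.032e+00) = 30.875103
iter 2: u=1.080660  f(a)=+3.822e-02  f'(a)=-9.438e-01  a ← 30.875103 − (+3.822e-02/-9.438e-01) = 30.915596
iter 3: u=1.079245  f(a)=+8.070e-05  f'(a)=-9.398e-01  a ← 30.915596 − (+8.070e-05/-9.398e-01) = 30.915682
iter 4: u=1.079242  f(a)=+3.615e-10  f'(a)=-9.398e-01  a ← 30.915682 − (+3.615e-10/-9.398e-01) = 30.915682
iter 5: u=1.079242  f(a)=-1.421e-14  f'(a)=-9.398e-01  a ← 30.915682 − (-1.421e-14/-9.398e-01) = 30.915682
converged: |Δa| < 1e-12 after 5 iterations
sag = a·(cosh(S/(2a)) − 1) = 30.915682·(cosh(1.079242) − 1) = 19.821607
T_max/T_min = cosh(S/(2a)) = 1.641151

a=30.916 sag=19.822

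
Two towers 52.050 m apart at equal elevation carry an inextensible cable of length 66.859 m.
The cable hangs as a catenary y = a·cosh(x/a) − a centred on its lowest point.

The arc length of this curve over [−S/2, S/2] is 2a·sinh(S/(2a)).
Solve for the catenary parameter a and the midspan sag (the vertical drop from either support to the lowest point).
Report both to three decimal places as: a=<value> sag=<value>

a=20.719 sag=18.611

seed: a₀ = √(S³/(24(L−S))) = √(52.050³/(24·14.809)) = 19.918774
iter 1: u=1.306556  f(a)=+1.317e+00  f'(a)=-1.757e+00  a ← 19.918774 − (+1.317e+00/-1.757e+00) = 20.668243
iter 2: u=1.259178  f(a)=+7.796e-02  f'(a)=-1.554e+00  a ← 20.668243 − (+7.796e-02/-1.554e+00) = 20.718399
iter 3: u=1.256130  f(a)=+3.114e-04  f'(a)=-1.542e+00  a ← 20.718399 − (+3.114e-04/-1.542e+00) = 20.718601
iter 4: u=1.256118  f(a)=+5.011e-09  f'(a)=-1.542e+00  a ← 20.718601 − (+5.011e-09/-1.542e+00) = 20.718601
iter 5: u=1.256118  f(a)=-1.421e-14  f'(a)=-1.542e+00  a ← 20.718601 − (-1.421e-14/-1.542e+00) = 20.718601
converged: |Δa| < 1e-12 after 5 iterations
sag = a·(cosh(S/(2a)) − 1) = 20.718601·(cosh(1.256118) − 1) = 18.610674
T_max/T_min = cosh(S/(2a)) = 1.898259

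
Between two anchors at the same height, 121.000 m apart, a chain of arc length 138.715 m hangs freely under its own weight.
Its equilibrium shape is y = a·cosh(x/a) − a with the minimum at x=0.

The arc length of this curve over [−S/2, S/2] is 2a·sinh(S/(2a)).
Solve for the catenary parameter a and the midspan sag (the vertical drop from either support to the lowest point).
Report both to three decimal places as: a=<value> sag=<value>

seed: a₀ = √(S³/(24(L−S))) = √(121.000³/(24·17.715)) = 64.550834
iter 1: u=0.937246  f(a)=+7.945e-01  f'(a)=-5.986e-01  a ← 64.550834 − (+7.945e-01/-5.986e-01) = 65.878121
iter 2: u=0.918363  f(a)=+2.517e-02  f'(a)=-5.612e-01  a ← 65.878121 − (+2.517e-02/-5.612e-01) = 65.922963
iter 3: u=0.917738  f(a)=+2.708e-05  f'(a)=-5.600e-01  a ← 65.922963 − (+2.708e-05/-5.600e-01) = 65.923012
iter 4: u=0.917737  f(a)=+3.143e-11  f'(a)=-5.600e-01  a ← 65.923012 − (+3.143e-11/-5.600e-01) = 65.923012
converged: |Δa| < 1e-12 after 4 iterations
sag = a·(cosh(S/(2a)) − 1) = 65.923012·(cosh(0.917737) − 1) = 29.765578
T_max/T_min = cosh(S/(2a)) = 1.451520

a=65.923 sag=29.766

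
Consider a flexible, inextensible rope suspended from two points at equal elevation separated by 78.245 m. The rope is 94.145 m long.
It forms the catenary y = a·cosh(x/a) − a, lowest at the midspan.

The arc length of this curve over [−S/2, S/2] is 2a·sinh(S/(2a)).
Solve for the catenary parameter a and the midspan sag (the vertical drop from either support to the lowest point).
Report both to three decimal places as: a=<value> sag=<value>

seed: a₀ = √(S³/(24(L−S))) = √(78.245³/(24·15.900)) = 35.430780
iter 1: u=1.104195  f(a)=+9.979e-01  f'(a)=-1.012e+00  a ← 35.430780 − (+9.979e-01/-1.012e+00) = 36.417035
iter 2: u=1.074291  f(a)=+4.318e-02  f'(a)=-9.260e-01  a ← 36.417035 − (+4.318e-02/-9.260e-01) = 36.463672
iter 3: u=1.072917  f(a)=+8.897e-05  f'(a)=-9.222e-01  a ← 36.463672 − (+8.897e-05/-9.222e-01) = 36.463769
iter 4: u=1.072914  f(a)=+3.794e-10  f'(a)=-9.222e-01  a ← 36.463769 − (+3.794e-10/-9.222e-01) = 36.463769
iter 5: u=1.072914  f(a)=+1.421e-14  f'(a)=-9.222e-01  a ← 36.463769 − (+1.421e-14/-9.222e-01) = 36.463769
converged: |Δa| < 1e-12 after 5 iterations
sag = a·(cosh(S/(2a)) − 1) = 36.463769·(cosh(1.072914) − 1) = 23.079717
T_max/T_min = cosh(S/(2a)) = 1.632949

a=36.464 sag=23.080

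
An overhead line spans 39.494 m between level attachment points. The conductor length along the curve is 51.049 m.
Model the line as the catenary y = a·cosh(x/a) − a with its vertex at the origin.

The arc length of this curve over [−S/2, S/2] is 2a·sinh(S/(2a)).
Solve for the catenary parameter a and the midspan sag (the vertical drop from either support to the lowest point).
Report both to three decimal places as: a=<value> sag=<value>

seed: a₀ = √(S³/(24(L−S))) = √(39.494³/(24·11.555)) = 14.904111
iter 1: u=1.324936  f(a)=+1.058e+00  f'(a)=-1.840e+00  a ← 14.904111 − (+1.058e+00/-1.840e+00) = 15.478797
iter 2: u=1.275745  f(a)=+6.425e-02  f'(a)=-1.623e+00  a ← 15.478797 − (+6.425e-02/-1.623e+00) = 15.518385
iter 3: u=1.272491  f(a)=+2.710e-04  f'(a)=-1.609e+00  a ← 15.518385 − (+2.710e-04/-1.609e+00) = 15.518553
iter 4: u=1.272477  f(a)=+4.868e-09  f'(a)=-1.609e+00  a ← 15.518553 − (+4.868e-09/-1.609e+00) = 15.518553
iter 5: u=1.272477  f(a)=+0.000e+00  f'(a)=-1.609e+00  a ← 15.518553 − (+0.000e+00/-1.609e+00) = 15.518553
converged: |Δa| < 1e-12 after 5 iterations
sag = a·(cosh(S/(2a)) − 1) = 15.518553·(cosh(1.272477) − 1) = 14.353266
T_max/T_min = cosh(S/(2a)) = 1.924910

a=15.519 sag=14.353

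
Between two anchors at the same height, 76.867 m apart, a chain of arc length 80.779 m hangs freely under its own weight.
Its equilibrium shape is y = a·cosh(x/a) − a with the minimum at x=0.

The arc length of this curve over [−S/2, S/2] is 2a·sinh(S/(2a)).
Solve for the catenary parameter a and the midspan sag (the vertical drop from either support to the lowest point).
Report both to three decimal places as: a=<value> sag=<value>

seed: a₀ = √(S³/(24(L−S))) = √(76.867³/(24·3.912)) = 69.551236
iter 1: u=0.552593  f(a)=+6.016e-02  f'(a)=-1.160e-01  a ← 69.551236 − (+6.016e-02/-1.160e-01) = 70.070048
iter 2: u=0.548501  f(a)=+6.798e-04  f'(a)=-1.134e-01  a ← 70.070048 − (+6.798e-04/-1.134e-01) = 70.076046
iter 3: u=0.548454  f(a)=+8.901e-08  f'(a)=-1.133e-01  a ← 70.076046 − (+8.901e-08/-1.133e-01) = 70.076046
iter 4: u=0.548454  f(a)=+0.000e+00  f'(a)=-1.133e-01  a ← 70.076046 − (+0.000e+00/-1.133e-01) = 70.076046
converged: |Δa| < 1e-12 after 4 iterations
sag = a·(cosh(S/(2a)) − 1) = 70.076046·(cosh(0.548454) − 1) = 10.806362
T_max/T_min = cosh(S/(2a)) = 1.154209

a=70.076 sag=10.806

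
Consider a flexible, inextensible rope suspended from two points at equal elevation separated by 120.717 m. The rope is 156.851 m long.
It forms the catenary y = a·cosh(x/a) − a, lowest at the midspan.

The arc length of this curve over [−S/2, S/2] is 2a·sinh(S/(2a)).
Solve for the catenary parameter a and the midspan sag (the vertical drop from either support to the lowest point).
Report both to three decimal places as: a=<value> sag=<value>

seed: a₀ = √(S³/(24(L−S))) = √(120.717³/(24·36.134)) = 45.039028
iter 1: u=1.340138  f(a)=+3.387e+00  f'(a)=-1.912e+00  a ← 45.039028 − (+3.387e+00/-1.912e+00) = 46.810634
iter 2: u=1.289419  f(a)=+2.101e-01  f'(a)=-1.681e+00  a ← 46.810634 − (+2.101e-01/-1.681e+00) = 46.935592
iter 3: u=1.285986  f(a)=+9.267e-04  f'(a)=-1.667e+00  a ← 46.935592 − (+9.267e-04/-1.667e+00) = 46.936148
iter 4: u=1.285970  f(a)=+1.820e-08  f'(a)=-1.666e+00  a ← 46.936148 − (+1.820e-08/-1.666e+00) = 46.936148
iter 5: u=1.285970  f(a)=+0.000e+00  f'(a)=-1.666e+00  a ← 46.936148 − (+0.000e+00/-1.666e+00) = 46.936148
converged: |Δa| < 1e-12 after 5 iterations
sag = a·(cosh(S/(2a)) − 1) = 46.936148·(cosh(1.285970) − 1) = 44.461669
T_max/T_min = cosh(S/(2a)) = 1.947280

a=46.936 sag=44.462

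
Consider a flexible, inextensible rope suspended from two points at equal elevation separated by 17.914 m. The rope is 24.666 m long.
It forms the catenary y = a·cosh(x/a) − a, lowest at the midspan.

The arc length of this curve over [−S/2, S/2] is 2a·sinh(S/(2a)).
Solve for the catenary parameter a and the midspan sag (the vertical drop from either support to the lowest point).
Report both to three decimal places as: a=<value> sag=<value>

seed: a₀ = √(S³/(24(L−S))) = √(17.914³/(24·6.752)) = 5.956169
iter 1: u=1.503819  f(a)=+8.059e-01  f'(a)=-2.823e+00  a ← 5.956169 − (+8.059e-01/-2.823e+00) = 6.241631
iter 2: u=1.435042  f(a)=+6.156e-02  f'(a)=-2.407e+00  a ← 6.241631 − (+6.156e-02/-2.407e+00) = 6.267207
iter 3: u=1.429185  f(a)=+4.248e-04  f'(a)=-2.374e+00  a ← 6.267207 − (+4.248e-04/-2.374e+00) = 6.267386
iter 4: u=1.429145  f(a)=+2.054e-08  f'(a)=-2.374e+00  a ← 6.267386 − (+2.054e-08/-2.374e+00) = 6.267386
iter 5: u=1.429145  f(a)=+0.000e+00  f'(a)=-2.374e+00  a ← 6.267386 − (+0.000e+00/-2.374e+00) = 6.267386
converged: |Δa| < 1e-12 after 5 iterations
sag = a·(cosh(S/(2a)) − 1) = 6.267386·(cosh(1.429145) − 1) = 7.566739
T_max/T_min = cosh(S/(2a)) = 2.207320

a=6.267 sag=7.567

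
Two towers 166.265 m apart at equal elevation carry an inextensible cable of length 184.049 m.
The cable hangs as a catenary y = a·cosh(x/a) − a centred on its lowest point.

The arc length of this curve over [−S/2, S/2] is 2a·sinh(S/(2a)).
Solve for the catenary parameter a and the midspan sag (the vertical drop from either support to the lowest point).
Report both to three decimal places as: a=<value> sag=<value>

seed: a₀ = √(S³/(24(L−S))) = √(166.265³/(24·17.784)) = 103.772173
iter 1: u=0.801106  f(a)=+5.795e-01  f'(a)=-3.653e-01  a ← 103.772173 − (+5.795e-01/-3.653e-01) = 105.358615
iter 2: u=0.789043  f(a)=+1.356e-02  f'(a)=-3.483e-01  a ← 105.358615 − (+1.356e-02/-3.483e-01) = 105.397529
iter 3: u=0.788752  f(a)=+7.812e-06  f'(a)=-3.479e-01  a ← 105.397529 − (+7.812e-06/-3.479e-01) = 105.397551
iter 4: u=0.788752  f(a)=+2.586e-12  f'(a)=-3.479e-01  a ← 105.397551 − (+2.586e-12/-3.479e-01) = 105.397551
converged: |Δa| < 1e-12 after 4 iterations
sag = a·(cosh(S/(2a)) − 1) = 105.397551·(cosh(0.788752) − 1) = 34.520826
T_max/T_min = cosh(S/(2a)) = 1.327530

a=105.398 sag=34.521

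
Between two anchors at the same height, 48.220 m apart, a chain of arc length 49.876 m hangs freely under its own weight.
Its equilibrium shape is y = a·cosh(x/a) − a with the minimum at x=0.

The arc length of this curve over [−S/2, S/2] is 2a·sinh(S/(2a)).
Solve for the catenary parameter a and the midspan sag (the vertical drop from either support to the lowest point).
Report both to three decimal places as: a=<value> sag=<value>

seed: a₀ = √(S³/(24(L−S))) = √(48.220³/(24·1.656)) = 53.113512
iter 1: u=0.453933  f(a)=+1.715e-02  f'(a)=-6.365e-02  a ← 53.113512 − (+1.715e-02/-6.365e-02) = 53.382876
iter 2: u=0.451643  f(a)=+1.313e-04  f'(a)=-6.268e-02  a ← 53.382876 − (+1.313e-04/-6.268e-02) = 53.384970
iter 3: u=0.451625  f(a)=+7.833e-09  f'(a)=-6.267e-02  a ← 53.384970 − (+7.833e-09/-6.267e-02) = 53.384971
iter 4: u=0.451625  f(a)=-7.105e-15  f'(a)=-6.267e-02  a ← 53.384971 − (-7.105e-15/-6.267e-02) = 53.384971
converged: |Δa| < 1e-12 after 4 iterations
sag = a·(cosh(S/(2a)) − 1) = 53.384971·(cosh(0.451625) − 1) = 5.537512
T_max/T_min = cosh(S/(2a)) = 1.103728

a=53.385 sag=5.538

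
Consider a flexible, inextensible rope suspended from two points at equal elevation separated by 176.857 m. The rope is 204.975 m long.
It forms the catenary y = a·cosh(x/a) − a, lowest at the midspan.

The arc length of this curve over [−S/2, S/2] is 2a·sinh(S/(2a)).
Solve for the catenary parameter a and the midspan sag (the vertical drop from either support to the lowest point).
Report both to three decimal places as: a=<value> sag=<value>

a=92.623 sag=45.517

seed: a₀ = √(S³/(24(L−S))) = √(176.857³/(24·28.118)) = 90.538969
iter 1: u=0.976690  f(a)=+1.372e+00  f'(a)=-6.824e-01  a ← 90.538969 − (+1.372e+00/-6.824e-01) = 92.549414
iter 2: u=0.955473  f(a)=+4.703e-02  f'(a)=-6.364e-01  a ← 92.549414 − (+4.703e-02/-6.364e-01) = 92.623317
iter 3: u=0.954711  f(a)=+5.960e-05  f'(a)=-6.348e-01  a ← 92.623317 − (+5.960e-05/-6.348e-01) = 92.623411
iter 4: u=0.954710  f(a)=+9.598e-11  f'(a)=-6.348e-01  a ← 92.623411 − (+9.598e-11/-6.348e-01) = 92.623411
iter 5: u=0.954710  f(a)=+0.000e+00  f'(a)=-6.348e-01  a ← 92.623411 − (+0.000e+00/-6.348e-01) = 92.623411
converged: |Δa| < 1e-12 after 5 iterations
sag = a·(cosh(S/(2a)) − 1) = 92.623411·(cosh(0.954710) − 1) = 45.517039
T_max/T_min = cosh(S/(2a)) = 1.491420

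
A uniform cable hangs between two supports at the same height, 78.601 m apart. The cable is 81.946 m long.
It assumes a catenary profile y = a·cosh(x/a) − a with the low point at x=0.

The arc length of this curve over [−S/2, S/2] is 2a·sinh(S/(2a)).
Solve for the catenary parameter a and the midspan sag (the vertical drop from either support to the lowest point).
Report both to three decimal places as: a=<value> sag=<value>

a=78.266 sag=10.076

seed: a₀ = √(S³/(24(L−S))) = √(78.601³/(24·3.345)) = 77.774714
iter 1: u=0.505312  f(a)=+4.297e-02  f'(a)=-8.823e-02  a ← 77.774714 − (+4.297e-02/-8.823e-02) = 78.261671
iter 2: u=0.502168  f(a)=+4.069e-04  f'(a)=-8.657e-02  a ← 78.261671 − (+4.069e-04/-8.657e-02) = 78.266371
iter 3: u=0.502138  f(a)=+3.726e-08  f'(a)=-8.655e-02  a ← 78.266371 − (+3.726e-08/-8.655e-02) = 78.266371
iter 4: u=0.502138  f(a)=-1.421e-14  f'(a)=-8.655e-02  a ← 78.266371 − (-1.421e-14/-8.655e-02) = 78.266371
converged: |Δa| < 1e-12 after 4 iterations
sag = a·(cosh(S/(2a)) − 1) = 78.266371·(cosh(0.502138) − 1) = 10.076210
T_max/T_min = cosh(S/(2a)) = 1.128743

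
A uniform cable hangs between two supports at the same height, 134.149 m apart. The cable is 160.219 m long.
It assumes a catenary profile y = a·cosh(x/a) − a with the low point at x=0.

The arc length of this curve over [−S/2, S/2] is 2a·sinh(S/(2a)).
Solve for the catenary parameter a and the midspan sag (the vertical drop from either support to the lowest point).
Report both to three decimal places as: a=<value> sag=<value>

a=63.851 sag=38.591

seed: a₀ = √(S³/(24(L−S))) = √(134.149³/(24·26.070)) = 62.116221
iter 1: u=1.079823  f(a)=+1.563e+00  f'(a)=-9.414e-01  a ← 62.116221 − (+1.563e+00/-9.414e-01) = 63.776230
iter 2: u=1.051716  f(a)=+6.484e-02  f'(a)=-8.648e-01  a ← 63.776230 − (+6.484e-02/-8.648e-01) = 63.851206
iter 3: u=1.050481  f(a)=+1.223e-04  f'(a)=-8.615e-01  a ← 63.851206 − (+1.223e-04/-8.615e-01) = 63.851348
iter 4: u=1.050479  f(a)=+4.370e-10  f'(a)=-8.615e-01  a ← 63.851348 − (+4.370e-10/-8.615e-01) = 63.851348
iter 5: u=1.050479  f(a)=+0.000e+00  f'(a)=-8.615e-01  a ← 63.851348 − (+0.000e+00/-8.615e-01) = 63.851348
converged: |Δa| < 1e-12 after 5 iterations
sag = a·(cosh(S/(2a)) − 1) = 63.851348·(cosh(1.050479) − 1) = 38.591449
T_max/T_min = cosh(S/(2a)) = 1.604395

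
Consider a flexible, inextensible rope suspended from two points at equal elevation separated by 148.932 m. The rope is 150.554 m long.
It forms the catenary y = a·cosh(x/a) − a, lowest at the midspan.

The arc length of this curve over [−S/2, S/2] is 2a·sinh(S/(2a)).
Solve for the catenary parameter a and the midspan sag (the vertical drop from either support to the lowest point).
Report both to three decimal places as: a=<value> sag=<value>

seed: a₀ = √(S³/(24(L−S))) = √(148.932³/(24·1.622)) = 291.307044
iter 1: u=0.255627  f(a)=+5.308e-03  f'(a)=-1.121e-02  a ← 291.307044 − (+5.308e-03/-1.121e-02) = 291.780572
iter 2: u=0.255212  f(a)=+1.297e-05  f'(a)=-1.115e-02  a ← 291.780572 − (+1.297e-05/-1.115e-02) = 291.781735
iter 3: u=0.255211  f(a)=+7.785e-11  f'(a)=-1.115e-02  a ← 291.781735 − (+7.785e-11/-1.115e-02) = 291.781735
iter 4: u=0.255211  f(a)=+0.000e+00  f'(a)=-1.115e-02  a ← 291.781735 − (+0.000e+00/-1.115e-02) = 291.781735
converged: |Δa| < 1e-12 after 4 iterations
sag = a·(cosh(S/(2a)) − 1) = 291.781735·(cosh(0.255211) − 1) = 9.553971
T_max/T_min = cosh(S/(2a)) = 1.032744

a=291.782 sag=9.554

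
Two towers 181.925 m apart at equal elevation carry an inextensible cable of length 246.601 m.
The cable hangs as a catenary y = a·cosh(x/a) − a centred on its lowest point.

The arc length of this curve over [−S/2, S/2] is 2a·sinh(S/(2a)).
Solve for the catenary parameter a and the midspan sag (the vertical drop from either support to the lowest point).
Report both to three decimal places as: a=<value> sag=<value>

a=65.364 sag=74.191

seed: a₀ = √(S³/(24(L−S))) = √(181.925³/(24·64.676)) = 62.281832
iter 1: u=1.460498  f(a)=+7.259e+00  f'(a)=-2.555e+00  a ← 62.281832 − (+7.259e+00/-2.555e+00) = 65.122833
iter 2: u=1.396784  f(a)=+5.262e-01  f'(a)=-2.197e+00  a ← 65.122833 − (+5.262e-01/-2.197e+00) = 65.362370
iter 3: u=1.391665  f(a)=+3.243e-03  f'(a)=-2.170e+00  a ← 65.362370 − (+3.243e-03/-2.170e+00) = 65.363865
iter 4: u=1.391633  f(a)=+1.249e-07  f'(a)=-2.170e+00  a ← 65.363865 − (+1.249e-07/-2.170e+00) = 65.363865
iter 5: u=1.391633  f(a)=+5.684e-14  f'(a)=-2.170e+00  a ← 65.363865 − (+5.684e-14/-2.170e+00) = 65.363865
converged: |Δa| < 1e-12 after 5 iterations
sag = a·(cosh(S/(2a)) − 1) = 65.363865·(cosh(1.391633) − 1) = 74.190598
T_max/T_min = cosh(S/(2a)) = 2.135040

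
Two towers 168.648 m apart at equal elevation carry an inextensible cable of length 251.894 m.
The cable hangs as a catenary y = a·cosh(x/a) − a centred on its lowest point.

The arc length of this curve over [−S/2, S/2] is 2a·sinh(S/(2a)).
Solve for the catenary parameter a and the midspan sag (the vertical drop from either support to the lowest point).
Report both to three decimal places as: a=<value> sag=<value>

a=52.280 sag=84.086

seed: a₀ = √(S³/(24(L−S))) = √(168.648³/(24·83.246)) = 48.998692
iter 1: u=1.720944  f(a)=+1.323e+01  f'(a)=-4.517e+00  a ← 48.998692 − (+1.323e+01/-4.517e+00) = 51.928543
iter 2: u=1.623847  f(a)=+1.280e+00  f'(a)=-3.682e+00  a ← 51.928543 − (+1.280e+00/-3.682e+00) = 52.276157
iter 3: u=1.613049  f(a)=+1.480e-02  f'(a)=-3.597e+00  a ← 52.276157 − (+1.480e-02/-3.597e+00) = 52.280272
iter 4: u=1.612922  f(a)=+2.030e-06  f'(a)=-3.596e+00  a ← 52.280272 − (+2.030e-06/-3.596e+00) = 52.280272
iter 5: u=1.612922  f(a)=+2.842e-14  f'(a)=-3.596e+00  a ← 52.280272 − (+2.842e-14/-3.596e+00) = 52.280272
converged: |Δa| < 1e-12 after 5 iterations
sag = a·(cosh(S/(2a)) − 1) = 52.280272·(cosh(1.612922) − 1) = 84.086416
T_max/T_min = cosh(S/(2a)) = 2.608378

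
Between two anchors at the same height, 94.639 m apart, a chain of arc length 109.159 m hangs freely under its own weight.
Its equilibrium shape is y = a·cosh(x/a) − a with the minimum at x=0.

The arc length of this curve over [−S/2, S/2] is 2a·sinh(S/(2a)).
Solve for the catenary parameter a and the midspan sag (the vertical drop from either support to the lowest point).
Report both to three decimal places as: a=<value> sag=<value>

seed: a₀ = √(S³/(24(L−S))) = √(94.639³/(24·14.520)) = 49.319230
iter 1: u=0.959453  f(a)=+6.832e-01  f'(a)=-6.448e-01  a ← 49.319230 − (+6.832e-01/-6.448e-01) = 50.378661
iter 2: u=0.939277  f(a)=+2.263e-02  f'(a)=-6.027e-01  a ← 50.378661 − (+2.263e-02/-6.027e-01) = 50.416211
iter 3: u=0.938577  f(a)=+2.673e-05  f'(a)=-6.013e-01  a ← 50.416211 − (+2.673e-05/-6.013e-01) = 50.416256
iter 4: u=0.938576  f(a)=+3.737e-11  f'(a)=-6.013e-01  a ← 50.416256 − (+3.737e-11/-6.013e-01) = 50.416256
iter 5: u=0.938576  f(a)=+1.421e-14  f'(a)=-6.013e-01  a ← 50.416256 − (+1.421e-14/-6.013e-01) = 50.416256
converged: |Δa| < 1e-12 after 5 iterations
sag = a·(cosh(S/(2a)) − 1) = 50.416256·(cosh(0.938576) − 1) = 23.885297
T_max/T_min = cosh(S/(2a)) = 1.473762

a=50.416 sag=23.885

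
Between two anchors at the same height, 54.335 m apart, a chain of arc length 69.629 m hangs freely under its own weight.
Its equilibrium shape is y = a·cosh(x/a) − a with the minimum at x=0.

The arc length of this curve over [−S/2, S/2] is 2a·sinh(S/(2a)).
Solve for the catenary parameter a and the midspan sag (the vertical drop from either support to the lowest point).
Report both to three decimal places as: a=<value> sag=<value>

seed: a₀ = √(S³/(24(L−S))) = √(54.335³/(24·15.294)) = 20.905153
iter 1: u=1.299560  f(a)=+1.345e+00  f'(a)=-1.726e+00  a ← 20.905153 − (+1.345e+00/-1.726e+00) = 21.684349
iter 2: u=1.252862  f(a)=+7.883e-02  f'(a)=-1.529e+00  a ← 21.684349 − (+7.883e-02/-1.529e+00) = 21.735918
iter 3: u=1.249890  f(a)=+3.083e-04  f'(a)=-1.517e+00  a ← 21.735918 − (+3.083e-04/-1.517e+00) = 21.736122
iter 4: u=1.249878  f(a)=+4.757e-09  f'(a)=-1.517e+00  a ← 21.736122 − (+4.757e-09/-1.517e+00) = 21.736122
iter 5: u=1.249878  f(a)=+0.000e+00  f'(a)=-1.517e+00  a ← 21.736122 − (+0.000e+00/-1.517e+00) = 21.736122
converged: |Δa| < 1e-12 after 5 iterations
sag = a·(cosh(S/(2a)) − 1) = 21.736122·(cosh(1.249878) − 1) = 19.306641
T_max/T_min = cosh(S/(2a)) = 1.888228

a=21.736 sag=19.307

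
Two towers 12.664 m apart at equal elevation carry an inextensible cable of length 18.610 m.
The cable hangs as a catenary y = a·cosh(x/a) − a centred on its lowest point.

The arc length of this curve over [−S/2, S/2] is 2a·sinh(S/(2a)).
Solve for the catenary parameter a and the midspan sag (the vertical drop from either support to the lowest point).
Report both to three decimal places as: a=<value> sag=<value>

a=4.014 sag=6.120

seed: a₀ = √(S³/(24(L−S))) = √(12.664³/(24·5.946)) = 3.772578
iter 1: u=1.678428  f(a)=+8.960e-01  f'(a)=-4.134e+00  a ← 3.772578 − (+8.960e-01/-4.134e+00) = 3.989288
iter 2: u=1.587251  f(a)=+8.300e-02  f'(a)=-3.401e+00  a ← 3.989288 − (+8.300e-02/-3.401e+00) = 4.013693
iter 3: u=1.577599  f(a)=+8.729e-04  f'(a)=-3.330e+00  a ← 4.013693 − (+8.729e-04/-3.330e+00) = 4.013955
iter 4: u=1.577496  f(a)=+9.879e-08  f'(a)=-3.329e+00  a ← 4.013955 − (+9.879e-08/-3.329e+00) = 4.013955
iter 5: u=1.577496  f(a)=-3.553e-15  f'(a)=-3.329e+00  a ← 4.013955 − (-3.553e-15/-3.329e+00) = 4.013955
converged: |Δa| < 1e-12 after 5 iterations
sag = a·(cosh(S/(2a)) − 1) = 4.013955·(cosh(1.577496) − 1) = 6.119892
T_max/T_min = cosh(S/(2a)) = 2.524654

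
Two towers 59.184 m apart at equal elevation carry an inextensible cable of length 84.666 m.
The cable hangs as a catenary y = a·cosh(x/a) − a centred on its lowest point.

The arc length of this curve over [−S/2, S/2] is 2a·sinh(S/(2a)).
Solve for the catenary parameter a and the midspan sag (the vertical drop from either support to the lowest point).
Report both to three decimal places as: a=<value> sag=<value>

seed: a₀ = √(S³/(24(L−S))) = √(59.184³/(24·25.482)) = 18.411285
iter 1: u=1.607275  f(a)=+3.501e+00  f'(a)=-3.552e+00  a ← 18.411285 − (+3.501e+00/-3.552e+00) = 19.396903
iter 2: u=1.525604  f(a)=+3.008e-01  f'(a)=-2.966e+00  a ← 19.396903 − (+3.008e-01/-2.966e+00) = 19.498325
iter 3: u=1.517669  f(a)=+2.681e-03  f'(a)=-2.913e+00  a ← 19.498325 − (+2.681e-03/-2.913e+00) = 19.499245
iter 4: u=1.517597  f(a)=+2.173e-07  f'(a)=-2.913e+00  a ← 19.499245 − (+2.173e-07/-2.913e+00) = 19.499245
iter 5: u=1.517597  f(a)=+0.000e+00  f'(a)=-2.913e+00  a ← 19.499245 − (+0.000e+00/-2.913e+00) = 19.499245
converged: |Δa| < 1e-12 after 5 iterations
sag = a·(cosh(S/(2a)) − 1) = 19.499245·(cosh(1.517597) − 1) = 27.108731
T_max/T_min = cosh(S/(2a)) = 2.390245

a=19.499 sag=27.109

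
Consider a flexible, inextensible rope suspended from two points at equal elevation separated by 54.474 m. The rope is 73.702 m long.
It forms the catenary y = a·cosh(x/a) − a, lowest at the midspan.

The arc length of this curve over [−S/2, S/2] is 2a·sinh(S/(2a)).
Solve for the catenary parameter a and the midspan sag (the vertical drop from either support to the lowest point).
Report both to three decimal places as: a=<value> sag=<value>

a=19.636 sag=22.120

seed: a₀ = √(S³/(24(L−S))) = √(54.474³/(24·19.228)) = 18.715922
iter 1: u=1.455285  f(a)=+2.142e+00  f'(a)=-2.524e+00  a ← 18.715922 − (+2.142e+00/-2.524e+00) = 19.564478
iter 2: u=1.392166  f(a)=+1.543e-01  f'(a)=-2.172e+00  a ← 19.564478 − (+1.543e-01/-2.172e+00) = 19.635493
iter 3: u=1.387131  f(a)=+9.378e-04  f'(a)=-2.146e+00  a ← 19.635493 − (+9.378e-04/-2.146e+00) = 19.635930
iter 4: u=1.387100  f(a)=+3.512e-08  f'(a)=-2.146e+00  a ← 19.635930 − (+3.512e-08/-2.146e+00) = 19.635930
iter 5: u=1.387100  f(a)=+0.000e+00  f'(a)=-2.146e+00  a ← 19.635930 − (+0.000e+00/-2.146e+00) = 19.635930
converged: |Δa| < 1e-12 after 5 iterations
sag = a·(cosh(S/(2a)) − 1) = 19.635930·(cosh(1.387100) − 1) = 22.120099
T_max/T_min = cosh(S/(2a)) = 2.126511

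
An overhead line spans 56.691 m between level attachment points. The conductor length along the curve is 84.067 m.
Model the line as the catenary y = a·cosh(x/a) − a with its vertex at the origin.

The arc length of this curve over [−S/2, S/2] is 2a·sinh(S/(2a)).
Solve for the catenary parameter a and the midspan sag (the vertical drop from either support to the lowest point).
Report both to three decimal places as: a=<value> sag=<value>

seed: a₀ = √(S³/(24(L−S))) = √(56.691³/(24·27.376)) = 16.652543
iter 1: u=1.702172  f(a)=+4.251e+00  f'(a)=-4.345e+00  a ← 16.652543 − (+4.251e+00/-4.345e+00) = 17.630967
iter 2: u=1.607711  f(a)=+4.034e-01  f'(a)=-3.556e+00  a ← 17.630967 − (+4.034e-01/-3.556e+00) = 17.744429
iter 3: u=1.597431  f(a)=+4.476e-03  f'(a)=-3.477e+00  a ← 17.744429 − (+4.476e-03/-3.477e+00) = 17.745717
iter 4: u=1.597315  f(a)=+5.643e-07  f'(a)=-3.476e+00  a ← 17.745717 − (+5.643e-07/-3.476e+00) = 17.745717
iter 5: u=1.597315  f(a)=+2.842e-14  f'(a)=-3.476e+00  a ← 17.745717 − (+2.842e-14/-3.476e+00) = 17.745717
converged: |Δa| < 1e-12 after 5 iterations
sag = a·(cosh(S/(2a)) − 1) = 17.745717·(cosh(1.597315) − 1) = 27.880214
T_max/T_min = cosh(S/(2a)) = 2.571095

a=17.746 sag=27.880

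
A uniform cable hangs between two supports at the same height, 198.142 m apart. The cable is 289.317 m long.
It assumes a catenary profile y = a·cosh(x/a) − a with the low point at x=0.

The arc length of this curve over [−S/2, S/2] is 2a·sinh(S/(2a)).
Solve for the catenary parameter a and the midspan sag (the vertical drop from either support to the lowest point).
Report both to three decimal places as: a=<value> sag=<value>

a=63.369 sag=94.560

seed: a₀ = √(S³/(24(L−S))) = √(198.142³/(24·91.175)) = 59.624027
iter 1: u=1.661595  f(a)=+1.345e+01  f'(a)=-3.990e+00  a ← 59.624027 − (+1.345e+01/-3.990e+00) = 62.993688
iter 2: u=1.572713  f(a)=+1.224e+00  f'(a)=-3.294e+00  a ← 62.993688 − (+1.224e+00/-3.294e+00) = 63.365289
iter 3: u=1.563490  f(a)=+1.239e-02  f'(a)=-3.228e+00  a ← 63.365289 − (+1.239e-02/-3.228e+00) = 63.369127
iter 4: u=1.563395  f(a)=+1.297e-06  f'(a)=-3.227e+00  a ← 63.369127 − (+1.297e-06/-3.227e+00) = 63.369128
iter 5: u=1.563395  f(a)=+5.684e-14  f'(a)=-3.227e+00  a ← 63.369128 − (+5.684e-14/-3.227e+00) = 63.369128
converged: |Δa| < 1e-12 after 5 iterations
sag = a·(cosh(S/(2a)) − 1) = 63.369128·(cosh(1.563395) − 1) = 94.560375
T_max/T_min = cosh(S/(2a)) = 2.492215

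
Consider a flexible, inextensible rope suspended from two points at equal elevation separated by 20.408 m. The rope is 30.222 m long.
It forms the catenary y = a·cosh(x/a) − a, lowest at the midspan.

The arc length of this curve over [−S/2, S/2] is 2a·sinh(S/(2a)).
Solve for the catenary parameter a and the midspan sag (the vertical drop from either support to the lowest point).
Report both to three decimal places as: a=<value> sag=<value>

seed: a₀ = √(S³/(24(L−S))) = √(20.408³/(24·9.814)) = 6.007199
iter 1: u=1.698629  f(a)=+1.517e+00  f'(a)=-4.313e+00  a ← 6.007199 − (+1.517e+00/-4.313e+00) = 6.358976
iter 2: u=1.604661  f(a)=+1.435e-01  f'(a)=-3.532e+00  a ← 6.358976 − (+1.435e-01/-3.532e+00) = 6.399593
iter 3: u=1.594476  f(a)=+1.579e-03  f'(a)=-3.455e+00  a ← 6.399593 − (+1.579e-03/-3.455e+00) = 6.400050
iter 4: u=1.594363  f(a)=+1.959e-07  f'(a)=-3.454e+00  a ← 6.400050 − (+1.959e-07/-3.454e+00) = 6.400050
iter 5: u=1.594363  f(a)=+3.553e-15  f'(a)=-3.454e+00  a ← 6.400050 − (+3.553e-15/-3.454e+00) = 6.400050
converged: |Δa| < 1e-12 after 5 iterations
sag = a·(cosh(S/(2a)) − 1) = 6.400050·(cosh(1.594363) − 1) = 10.010403
T_max/T_min = cosh(S/(2a)) = 2.564113

a=6.400 sag=10.010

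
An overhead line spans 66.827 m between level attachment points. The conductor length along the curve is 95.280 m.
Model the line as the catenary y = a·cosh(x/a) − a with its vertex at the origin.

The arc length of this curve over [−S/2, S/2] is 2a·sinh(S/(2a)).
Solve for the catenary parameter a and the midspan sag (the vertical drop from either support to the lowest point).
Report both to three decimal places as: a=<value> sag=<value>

a=22.128 sag=30.400

seed: a₀ = √(S³/(24(L−S))) = √(66.827³/(24·28.453)) = 20.905391
iter 1: u=1.598320  f(a)=+3.863e+00  f'(a)=-3.484e+00  a ← 20.905391 − (+3.863e+00/-3.484e+00) = 22.014297
iter 2: u=1.517809  f(a)=+3.287e-01  f'(a)=-2.914e+00  a ← 22.014297 − (+3.287e-01/-2.914e+00) = 22.127085
iter 3: u=1.510072  f(a)=+2.868e-03  f'(a)=-2.864e+00  a ← 22.127085 − (+2.868e-03/-2.864e+00) = 22.128086
iter 4: u=1.510004  f(a)=+2.225e-07  f'(a)=-2.863e+00  a ← 22.128086 − (+2.225e-07/-2.863e+00) = 22.128086
iter 5: u=1.510004  f(a)=-1.421e-14  f'(a)=-2.863e+00  a ← 22.128086 − (-1.421e-14/-2.863e+00) = 22.128086
converged: |Δa| < 1e-12 after 5 iterations
sag = a·(cosh(S/(2a)) − 1) = 22.128086·(cosh(1.510004) − 1) = 30.400209
T_max/T_min = cosh(S/(2a)) = 2.373829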